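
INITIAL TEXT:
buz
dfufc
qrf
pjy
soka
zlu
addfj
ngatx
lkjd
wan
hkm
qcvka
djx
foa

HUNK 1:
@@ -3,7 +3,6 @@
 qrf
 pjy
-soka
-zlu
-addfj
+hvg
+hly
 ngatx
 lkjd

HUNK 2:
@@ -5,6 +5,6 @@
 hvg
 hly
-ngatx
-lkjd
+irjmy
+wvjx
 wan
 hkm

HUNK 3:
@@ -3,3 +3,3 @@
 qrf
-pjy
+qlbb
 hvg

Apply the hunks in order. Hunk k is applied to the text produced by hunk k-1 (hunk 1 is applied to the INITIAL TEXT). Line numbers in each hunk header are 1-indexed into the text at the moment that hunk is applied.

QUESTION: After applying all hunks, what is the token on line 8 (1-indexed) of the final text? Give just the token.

Answer: wvjx

Derivation:
Hunk 1: at line 3 remove [soka,zlu,addfj] add [hvg,hly] -> 13 lines: buz dfufc qrf pjy hvg hly ngatx lkjd wan hkm qcvka djx foa
Hunk 2: at line 5 remove [ngatx,lkjd] add [irjmy,wvjx] -> 13 lines: buz dfufc qrf pjy hvg hly irjmy wvjx wan hkm qcvka djx foa
Hunk 3: at line 3 remove [pjy] add [qlbb] -> 13 lines: buz dfufc qrf qlbb hvg hly irjmy wvjx wan hkm qcvka djx foa
Final line 8: wvjx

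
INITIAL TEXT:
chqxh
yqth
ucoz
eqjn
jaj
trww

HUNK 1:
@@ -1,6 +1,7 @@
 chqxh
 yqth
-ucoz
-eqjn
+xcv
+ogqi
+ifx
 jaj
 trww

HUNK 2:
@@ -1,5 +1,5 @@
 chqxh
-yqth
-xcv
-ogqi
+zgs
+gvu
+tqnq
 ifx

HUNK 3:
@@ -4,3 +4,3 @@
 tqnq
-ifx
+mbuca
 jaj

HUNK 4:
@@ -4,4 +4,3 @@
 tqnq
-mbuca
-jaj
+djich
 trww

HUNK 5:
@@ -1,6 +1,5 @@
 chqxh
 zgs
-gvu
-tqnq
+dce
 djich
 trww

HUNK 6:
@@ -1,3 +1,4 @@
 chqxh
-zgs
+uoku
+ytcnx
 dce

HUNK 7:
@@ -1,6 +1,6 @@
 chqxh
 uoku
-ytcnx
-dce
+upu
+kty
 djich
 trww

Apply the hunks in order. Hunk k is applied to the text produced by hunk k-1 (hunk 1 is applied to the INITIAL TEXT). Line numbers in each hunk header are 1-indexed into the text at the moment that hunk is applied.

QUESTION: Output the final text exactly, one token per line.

Hunk 1: at line 1 remove [ucoz,eqjn] add [xcv,ogqi,ifx] -> 7 lines: chqxh yqth xcv ogqi ifx jaj trww
Hunk 2: at line 1 remove [yqth,xcv,ogqi] add [zgs,gvu,tqnq] -> 7 lines: chqxh zgs gvu tqnq ifx jaj trww
Hunk 3: at line 4 remove [ifx] add [mbuca] -> 7 lines: chqxh zgs gvu tqnq mbuca jaj trww
Hunk 4: at line 4 remove [mbuca,jaj] add [djich] -> 6 lines: chqxh zgs gvu tqnq djich trww
Hunk 5: at line 1 remove [gvu,tqnq] add [dce] -> 5 lines: chqxh zgs dce djich trww
Hunk 6: at line 1 remove [zgs] add [uoku,ytcnx] -> 6 lines: chqxh uoku ytcnx dce djich trww
Hunk 7: at line 1 remove [ytcnx,dce] add [upu,kty] -> 6 lines: chqxh uoku upu kty djich trww

Answer: chqxh
uoku
upu
kty
djich
trww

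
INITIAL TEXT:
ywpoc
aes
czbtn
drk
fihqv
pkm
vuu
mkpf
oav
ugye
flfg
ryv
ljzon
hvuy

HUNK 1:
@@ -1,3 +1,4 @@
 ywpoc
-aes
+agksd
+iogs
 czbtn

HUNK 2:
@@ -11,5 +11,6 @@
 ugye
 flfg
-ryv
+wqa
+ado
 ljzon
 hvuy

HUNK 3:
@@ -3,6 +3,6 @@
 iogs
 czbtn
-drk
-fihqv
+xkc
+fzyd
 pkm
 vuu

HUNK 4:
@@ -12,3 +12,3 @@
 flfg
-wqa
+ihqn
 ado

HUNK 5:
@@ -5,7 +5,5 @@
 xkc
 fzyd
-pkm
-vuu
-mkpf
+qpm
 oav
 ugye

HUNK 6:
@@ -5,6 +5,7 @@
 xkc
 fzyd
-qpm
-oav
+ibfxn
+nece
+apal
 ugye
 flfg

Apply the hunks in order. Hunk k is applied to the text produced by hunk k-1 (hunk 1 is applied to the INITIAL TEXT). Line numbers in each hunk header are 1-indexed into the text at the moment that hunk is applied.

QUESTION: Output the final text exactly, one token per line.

Hunk 1: at line 1 remove [aes] add [agksd,iogs] -> 15 lines: ywpoc agksd iogs czbtn drk fihqv pkm vuu mkpf oav ugye flfg ryv ljzon hvuy
Hunk 2: at line 11 remove [ryv] add [wqa,ado] -> 16 lines: ywpoc agksd iogs czbtn drk fihqv pkm vuu mkpf oav ugye flfg wqa ado ljzon hvuy
Hunk 3: at line 3 remove [drk,fihqv] add [xkc,fzyd] -> 16 lines: ywpoc agksd iogs czbtn xkc fzyd pkm vuu mkpf oav ugye flfg wqa ado ljzon hvuy
Hunk 4: at line 12 remove [wqa] add [ihqn] -> 16 lines: ywpoc agksd iogs czbtn xkc fzyd pkm vuu mkpf oav ugye flfg ihqn ado ljzon hvuy
Hunk 5: at line 5 remove [pkm,vuu,mkpf] add [qpm] -> 14 lines: ywpoc agksd iogs czbtn xkc fzyd qpm oav ugye flfg ihqn ado ljzon hvuy
Hunk 6: at line 5 remove [qpm,oav] add [ibfxn,nece,apal] -> 15 lines: ywpoc agksd iogs czbtn xkc fzyd ibfxn nece apal ugye flfg ihqn ado ljzon hvuy

Answer: ywpoc
agksd
iogs
czbtn
xkc
fzyd
ibfxn
nece
apal
ugye
flfg
ihqn
ado
ljzon
hvuy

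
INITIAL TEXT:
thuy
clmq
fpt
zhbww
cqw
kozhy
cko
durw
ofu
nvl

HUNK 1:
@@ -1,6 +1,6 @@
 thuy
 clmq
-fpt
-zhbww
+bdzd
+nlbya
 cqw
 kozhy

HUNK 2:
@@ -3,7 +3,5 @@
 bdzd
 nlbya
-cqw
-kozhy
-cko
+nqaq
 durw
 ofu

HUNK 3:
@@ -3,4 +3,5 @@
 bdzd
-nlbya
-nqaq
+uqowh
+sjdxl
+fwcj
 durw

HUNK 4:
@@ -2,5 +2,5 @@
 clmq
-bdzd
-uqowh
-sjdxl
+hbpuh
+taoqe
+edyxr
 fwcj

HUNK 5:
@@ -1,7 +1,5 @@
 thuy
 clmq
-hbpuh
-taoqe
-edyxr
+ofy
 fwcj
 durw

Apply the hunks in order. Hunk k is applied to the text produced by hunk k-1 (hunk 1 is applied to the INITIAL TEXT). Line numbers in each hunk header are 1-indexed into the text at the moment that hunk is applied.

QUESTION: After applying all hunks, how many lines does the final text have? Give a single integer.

Hunk 1: at line 1 remove [fpt,zhbww] add [bdzd,nlbya] -> 10 lines: thuy clmq bdzd nlbya cqw kozhy cko durw ofu nvl
Hunk 2: at line 3 remove [cqw,kozhy,cko] add [nqaq] -> 8 lines: thuy clmq bdzd nlbya nqaq durw ofu nvl
Hunk 3: at line 3 remove [nlbya,nqaq] add [uqowh,sjdxl,fwcj] -> 9 lines: thuy clmq bdzd uqowh sjdxl fwcj durw ofu nvl
Hunk 4: at line 2 remove [bdzd,uqowh,sjdxl] add [hbpuh,taoqe,edyxr] -> 9 lines: thuy clmq hbpuh taoqe edyxr fwcj durw ofu nvl
Hunk 5: at line 1 remove [hbpuh,taoqe,edyxr] add [ofy] -> 7 lines: thuy clmq ofy fwcj durw ofu nvl
Final line count: 7

Answer: 7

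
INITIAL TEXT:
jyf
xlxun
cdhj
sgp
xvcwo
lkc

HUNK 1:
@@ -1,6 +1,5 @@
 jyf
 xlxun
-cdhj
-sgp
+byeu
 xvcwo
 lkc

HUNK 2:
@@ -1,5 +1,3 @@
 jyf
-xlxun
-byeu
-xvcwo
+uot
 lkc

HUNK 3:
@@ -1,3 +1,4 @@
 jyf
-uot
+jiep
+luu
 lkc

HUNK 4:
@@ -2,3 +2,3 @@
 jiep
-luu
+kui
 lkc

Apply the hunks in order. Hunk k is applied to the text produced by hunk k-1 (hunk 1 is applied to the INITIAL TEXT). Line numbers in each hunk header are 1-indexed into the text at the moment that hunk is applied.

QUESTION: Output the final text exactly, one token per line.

Hunk 1: at line 1 remove [cdhj,sgp] add [byeu] -> 5 lines: jyf xlxun byeu xvcwo lkc
Hunk 2: at line 1 remove [xlxun,byeu,xvcwo] add [uot] -> 3 lines: jyf uot lkc
Hunk 3: at line 1 remove [uot] add [jiep,luu] -> 4 lines: jyf jiep luu lkc
Hunk 4: at line 2 remove [luu] add [kui] -> 4 lines: jyf jiep kui lkc

Answer: jyf
jiep
kui
lkc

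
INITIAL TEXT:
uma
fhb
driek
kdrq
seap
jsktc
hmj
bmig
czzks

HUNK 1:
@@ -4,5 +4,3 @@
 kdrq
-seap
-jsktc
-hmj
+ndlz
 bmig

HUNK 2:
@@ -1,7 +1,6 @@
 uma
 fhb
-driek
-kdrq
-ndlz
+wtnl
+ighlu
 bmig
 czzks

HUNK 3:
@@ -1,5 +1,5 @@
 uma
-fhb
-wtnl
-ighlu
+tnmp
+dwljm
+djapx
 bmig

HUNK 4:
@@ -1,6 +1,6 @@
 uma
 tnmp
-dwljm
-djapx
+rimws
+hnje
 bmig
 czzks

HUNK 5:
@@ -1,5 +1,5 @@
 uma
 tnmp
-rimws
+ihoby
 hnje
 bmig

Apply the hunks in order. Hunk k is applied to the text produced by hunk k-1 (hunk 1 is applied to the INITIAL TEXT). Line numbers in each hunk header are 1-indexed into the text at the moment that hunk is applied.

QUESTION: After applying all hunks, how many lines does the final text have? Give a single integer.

Hunk 1: at line 4 remove [seap,jsktc,hmj] add [ndlz] -> 7 lines: uma fhb driek kdrq ndlz bmig czzks
Hunk 2: at line 1 remove [driek,kdrq,ndlz] add [wtnl,ighlu] -> 6 lines: uma fhb wtnl ighlu bmig czzks
Hunk 3: at line 1 remove [fhb,wtnl,ighlu] add [tnmp,dwljm,djapx] -> 6 lines: uma tnmp dwljm djapx bmig czzks
Hunk 4: at line 1 remove [dwljm,djapx] add [rimws,hnje] -> 6 lines: uma tnmp rimws hnje bmig czzks
Hunk 5: at line 1 remove [rimws] add [ihoby] -> 6 lines: uma tnmp ihoby hnje bmig czzks
Final line count: 6

Answer: 6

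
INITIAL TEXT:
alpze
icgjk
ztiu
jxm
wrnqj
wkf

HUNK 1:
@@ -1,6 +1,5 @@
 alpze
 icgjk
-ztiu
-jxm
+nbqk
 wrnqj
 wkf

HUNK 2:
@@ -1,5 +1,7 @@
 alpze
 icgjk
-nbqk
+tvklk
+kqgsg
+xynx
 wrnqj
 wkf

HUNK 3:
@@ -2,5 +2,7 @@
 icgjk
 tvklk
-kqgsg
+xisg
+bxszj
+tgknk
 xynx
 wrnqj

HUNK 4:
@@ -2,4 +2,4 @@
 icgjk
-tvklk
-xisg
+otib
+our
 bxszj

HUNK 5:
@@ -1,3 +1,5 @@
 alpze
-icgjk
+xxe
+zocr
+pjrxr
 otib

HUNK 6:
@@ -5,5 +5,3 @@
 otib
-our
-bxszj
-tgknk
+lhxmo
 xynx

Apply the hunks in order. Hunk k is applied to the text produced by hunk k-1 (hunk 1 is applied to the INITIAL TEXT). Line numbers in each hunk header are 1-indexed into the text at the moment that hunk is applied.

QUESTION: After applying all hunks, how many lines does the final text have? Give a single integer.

Answer: 9

Derivation:
Hunk 1: at line 1 remove [ztiu,jxm] add [nbqk] -> 5 lines: alpze icgjk nbqk wrnqj wkf
Hunk 2: at line 1 remove [nbqk] add [tvklk,kqgsg,xynx] -> 7 lines: alpze icgjk tvklk kqgsg xynx wrnqj wkf
Hunk 3: at line 2 remove [kqgsg] add [xisg,bxszj,tgknk] -> 9 lines: alpze icgjk tvklk xisg bxszj tgknk xynx wrnqj wkf
Hunk 4: at line 2 remove [tvklk,xisg] add [otib,our] -> 9 lines: alpze icgjk otib our bxszj tgknk xynx wrnqj wkf
Hunk 5: at line 1 remove [icgjk] add [xxe,zocr,pjrxr] -> 11 lines: alpze xxe zocr pjrxr otib our bxszj tgknk xynx wrnqj wkf
Hunk 6: at line 5 remove [our,bxszj,tgknk] add [lhxmo] -> 9 lines: alpze xxe zocr pjrxr otib lhxmo xynx wrnqj wkf
Final line count: 9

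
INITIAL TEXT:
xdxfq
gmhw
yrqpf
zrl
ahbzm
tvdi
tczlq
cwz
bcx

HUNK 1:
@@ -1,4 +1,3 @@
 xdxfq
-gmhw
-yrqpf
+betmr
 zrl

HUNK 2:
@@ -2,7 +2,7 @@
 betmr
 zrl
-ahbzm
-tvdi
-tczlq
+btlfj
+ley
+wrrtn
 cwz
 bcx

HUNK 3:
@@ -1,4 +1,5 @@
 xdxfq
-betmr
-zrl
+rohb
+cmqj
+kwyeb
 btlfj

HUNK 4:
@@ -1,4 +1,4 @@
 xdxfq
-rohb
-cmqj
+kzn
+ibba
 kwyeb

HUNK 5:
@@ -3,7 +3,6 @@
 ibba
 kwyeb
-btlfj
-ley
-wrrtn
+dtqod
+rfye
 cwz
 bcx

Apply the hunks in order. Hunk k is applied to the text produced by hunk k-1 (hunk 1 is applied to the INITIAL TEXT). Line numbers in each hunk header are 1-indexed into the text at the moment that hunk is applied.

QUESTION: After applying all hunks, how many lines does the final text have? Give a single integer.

Hunk 1: at line 1 remove [gmhw,yrqpf] add [betmr] -> 8 lines: xdxfq betmr zrl ahbzm tvdi tczlq cwz bcx
Hunk 2: at line 2 remove [ahbzm,tvdi,tczlq] add [btlfj,ley,wrrtn] -> 8 lines: xdxfq betmr zrl btlfj ley wrrtn cwz bcx
Hunk 3: at line 1 remove [betmr,zrl] add [rohb,cmqj,kwyeb] -> 9 lines: xdxfq rohb cmqj kwyeb btlfj ley wrrtn cwz bcx
Hunk 4: at line 1 remove [rohb,cmqj] add [kzn,ibba] -> 9 lines: xdxfq kzn ibba kwyeb btlfj ley wrrtn cwz bcx
Hunk 5: at line 3 remove [btlfj,ley,wrrtn] add [dtqod,rfye] -> 8 lines: xdxfq kzn ibba kwyeb dtqod rfye cwz bcx
Final line count: 8

Answer: 8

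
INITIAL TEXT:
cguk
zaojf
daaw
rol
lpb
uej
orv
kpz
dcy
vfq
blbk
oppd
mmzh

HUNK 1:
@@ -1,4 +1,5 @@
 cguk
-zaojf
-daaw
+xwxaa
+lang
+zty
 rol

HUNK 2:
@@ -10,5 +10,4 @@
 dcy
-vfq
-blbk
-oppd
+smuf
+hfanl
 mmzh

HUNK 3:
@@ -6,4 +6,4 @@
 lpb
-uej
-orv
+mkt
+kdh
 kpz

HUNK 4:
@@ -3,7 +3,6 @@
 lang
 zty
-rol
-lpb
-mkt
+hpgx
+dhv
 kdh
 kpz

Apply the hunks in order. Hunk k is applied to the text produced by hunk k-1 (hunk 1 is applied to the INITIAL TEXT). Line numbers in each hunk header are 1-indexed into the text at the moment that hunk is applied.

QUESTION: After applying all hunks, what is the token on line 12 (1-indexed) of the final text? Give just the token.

Answer: mmzh

Derivation:
Hunk 1: at line 1 remove [zaojf,daaw] add [xwxaa,lang,zty] -> 14 lines: cguk xwxaa lang zty rol lpb uej orv kpz dcy vfq blbk oppd mmzh
Hunk 2: at line 10 remove [vfq,blbk,oppd] add [smuf,hfanl] -> 13 lines: cguk xwxaa lang zty rol lpb uej orv kpz dcy smuf hfanl mmzh
Hunk 3: at line 6 remove [uej,orv] add [mkt,kdh] -> 13 lines: cguk xwxaa lang zty rol lpb mkt kdh kpz dcy smuf hfanl mmzh
Hunk 4: at line 3 remove [rol,lpb,mkt] add [hpgx,dhv] -> 12 lines: cguk xwxaa lang zty hpgx dhv kdh kpz dcy smuf hfanl mmzh
Final line 12: mmzh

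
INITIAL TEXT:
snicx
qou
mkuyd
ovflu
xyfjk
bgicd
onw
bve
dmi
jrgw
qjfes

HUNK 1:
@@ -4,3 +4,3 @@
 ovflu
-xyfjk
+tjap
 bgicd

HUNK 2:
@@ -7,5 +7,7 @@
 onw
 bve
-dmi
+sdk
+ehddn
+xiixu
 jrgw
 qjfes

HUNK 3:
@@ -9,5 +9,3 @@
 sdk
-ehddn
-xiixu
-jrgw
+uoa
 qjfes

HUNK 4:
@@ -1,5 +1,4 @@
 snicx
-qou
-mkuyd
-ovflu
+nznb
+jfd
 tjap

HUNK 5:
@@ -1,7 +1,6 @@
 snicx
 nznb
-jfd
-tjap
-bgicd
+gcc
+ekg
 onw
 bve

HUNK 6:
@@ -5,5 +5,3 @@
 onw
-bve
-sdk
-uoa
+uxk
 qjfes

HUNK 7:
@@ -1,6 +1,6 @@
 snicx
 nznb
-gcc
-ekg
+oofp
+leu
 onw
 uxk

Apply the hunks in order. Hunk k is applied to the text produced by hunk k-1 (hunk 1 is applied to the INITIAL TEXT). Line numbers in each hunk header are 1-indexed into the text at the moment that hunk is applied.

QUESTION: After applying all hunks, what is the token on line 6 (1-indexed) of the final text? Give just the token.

Hunk 1: at line 4 remove [xyfjk] add [tjap] -> 11 lines: snicx qou mkuyd ovflu tjap bgicd onw bve dmi jrgw qjfes
Hunk 2: at line 7 remove [dmi] add [sdk,ehddn,xiixu] -> 13 lines: snicx qou mkuyd ovflu tjap bgicd onw bve sdk ehddn xiixu jrgw qjfes
Hunk 3: at line 9 remove [ehddn,xiixu,jrgw] add [uoa] -> 11 lines: snicx qou mkuyd ovflu tjap bgicd onw bve sdk uoa qjfes
Hunk 4: at line 1 remove [qou,mkuyd,ovflu] add [nznb,jfd] -> 10 lines: snicx nznb jfd tjap bgicd onw bve sdk uoa qjfes
Hunk 5: at line 1 remove [jfd,tjap,bgicd] add [gcc,ekg] -> 9 lines: snicx nznb gcc ekg onw bve sdk uoa qjfes
Hunk 6: at line 5 remove [bve,sdk,uoa] add [uxk] -> 7 lines: snicx nznb gcc ekg onw uxk qjfes
Hunk 7: at line 1 remove [gcc,ekg] add [oofp,leu] -> 7 lines: snicx nznb oofp leu onw uxk qjfes
Final line 6: uxk

Answer: uxk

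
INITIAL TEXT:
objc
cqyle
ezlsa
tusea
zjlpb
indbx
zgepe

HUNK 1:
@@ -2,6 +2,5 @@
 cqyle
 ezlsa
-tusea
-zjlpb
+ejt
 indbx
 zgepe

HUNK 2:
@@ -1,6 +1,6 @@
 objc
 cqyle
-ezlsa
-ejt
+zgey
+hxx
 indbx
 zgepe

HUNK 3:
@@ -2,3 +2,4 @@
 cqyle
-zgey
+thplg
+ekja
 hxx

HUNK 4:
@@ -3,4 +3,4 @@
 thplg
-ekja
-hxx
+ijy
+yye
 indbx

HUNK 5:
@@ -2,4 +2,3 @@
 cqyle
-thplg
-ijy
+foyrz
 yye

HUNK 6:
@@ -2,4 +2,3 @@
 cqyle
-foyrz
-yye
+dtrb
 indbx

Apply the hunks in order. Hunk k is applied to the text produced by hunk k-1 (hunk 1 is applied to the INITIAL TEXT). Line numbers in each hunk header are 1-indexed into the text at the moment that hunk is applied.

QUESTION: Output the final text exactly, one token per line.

Hunk 1: at line 2 remove [tusea,zjlpb] add [ejt] -> 6 lines: objc cqyle ezlsa ejt indbx zgepe
Hunk 2: at line 1 remove [ezlsa,ejt] add [zgey,hxx] -> 6 lines: objc cqyle zgey hxx indbx zgepe
Hunk 3: at line 2 remove [zgey] add [thplg,ekja] -> 7 lines: objc cqyle thplg ekja hxx indbx zgepe
Hunk 4: at line 3 remove [ekja,hxx] add [ijy,yye] -> 7 lines: objc cqyle thplg ijy yye indbx zgepe
Hunk 5: at line 2 remove [thplg,ijy] add [foyrz] -> 6 lines: objc cqyle foyrz yye indbx zgepe
Hunk 6: at line 2 remove [foyrz,yye] add [dtrb] -> 5 lines: objc cqyle dtrb indbx zgepe

Answer: objc
cqyle
dtrb
indbx
zgepe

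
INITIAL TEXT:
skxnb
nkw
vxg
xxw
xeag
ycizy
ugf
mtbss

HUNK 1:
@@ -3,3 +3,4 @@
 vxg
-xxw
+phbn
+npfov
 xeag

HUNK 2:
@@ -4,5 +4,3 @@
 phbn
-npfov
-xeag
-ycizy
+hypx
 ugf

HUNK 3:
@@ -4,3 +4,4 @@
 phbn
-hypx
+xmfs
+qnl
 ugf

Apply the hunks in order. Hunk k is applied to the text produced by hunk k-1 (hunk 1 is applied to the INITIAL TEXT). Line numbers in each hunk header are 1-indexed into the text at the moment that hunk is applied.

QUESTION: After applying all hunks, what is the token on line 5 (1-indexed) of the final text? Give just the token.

Hunk 1: at line 3 remove [xxw] add [phbn,npfov] -> 9 lines: skxnb nkw vxg phbn npfov xeag ycizy ugf mtbss
Hunk 2: at line 4 remove [npfov,xeag,ycizy] add [hypx] -> 7 lines: skxnb nkw vxg phbn hypx ugf mtbss
Hunk 3: at line 4 remove [hypx] add [xmfs,qnl] -> 8 lines: skxnb nkw vxg phbn xmfs qnl ugf mtbss
Final line 5: xmfs

Answer: xmfs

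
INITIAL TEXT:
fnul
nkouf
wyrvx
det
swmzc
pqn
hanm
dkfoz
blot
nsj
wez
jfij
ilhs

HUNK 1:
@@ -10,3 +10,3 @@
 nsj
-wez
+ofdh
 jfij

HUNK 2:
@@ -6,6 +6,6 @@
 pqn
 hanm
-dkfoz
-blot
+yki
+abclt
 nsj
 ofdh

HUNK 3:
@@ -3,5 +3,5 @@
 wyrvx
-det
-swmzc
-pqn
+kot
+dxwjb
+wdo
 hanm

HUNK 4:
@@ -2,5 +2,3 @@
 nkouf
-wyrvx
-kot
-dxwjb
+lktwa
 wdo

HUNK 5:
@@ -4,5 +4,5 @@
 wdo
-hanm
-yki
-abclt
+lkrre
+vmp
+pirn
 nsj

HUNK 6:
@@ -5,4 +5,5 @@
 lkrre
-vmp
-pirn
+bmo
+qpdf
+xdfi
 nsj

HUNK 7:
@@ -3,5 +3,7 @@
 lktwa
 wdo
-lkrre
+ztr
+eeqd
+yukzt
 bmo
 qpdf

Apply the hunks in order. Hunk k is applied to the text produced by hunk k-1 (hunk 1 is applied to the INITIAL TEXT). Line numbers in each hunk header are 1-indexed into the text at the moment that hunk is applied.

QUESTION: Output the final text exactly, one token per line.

Hunk 1: at line 10 remove [wez] add [ofdh] -> 13 lines: fnul nkouf wyrvx det swmzc pqn hanm dkfoz blot nsj ofdh jfij ilhs
Hunk 2: at line 6 remove [dkfoz,blot] add [yki,abclt] -> 13 lines: fnul nkouf wyrvx det swmzc pqn hanm yki abclt nsj ofdh jfij ilhs
Hunk 3: at line 3 remove [det,swmzc,pqn] add [kot,dxwjb,wdo] -> 13 lines: fnul nkouf wyrvx kot dxwjb wdo hanm yki abclt nsj ofdh jfij ilhs
Hunk 4: at line 2 remove [wyrvx,kot,dxwjb] add [lktwa] -> 11 lines: fnul nkouf lktwa wdo hanm yki abclt nsj ofdh jfij ilhs
Hunk 5: at line 4 remove [hanm,yki,abclt] add [lkrre,vmp,pirn] -> 11 lines: fnul nkouf lktwa wdo lkrre vmp pirn nsj ofdh jfij ilhs
Hunk 6: at line 5 remove [vmp,pirn] add [bmo,qpdf,xdfi] -> 12 lines: fnul nkouf lktwa wdo lkrre bmo qpdf xdfi nsj ofdh jfij ilhs
Hunk 7: at line 3 remove [lkrre] add [ztr,eeqd,yukzt] -> 14 lines: fnul nkouf lktwa wdo ztr eeqd yukzt bmo qpdf xdfi nsj ofdh jfij ilhs

Answer: fnul
nkouf
lktwa
wdo
ztr
eeqd
yukzt
bmo
qpdf
xdfi
nsj
ofdh
jfij
ilhs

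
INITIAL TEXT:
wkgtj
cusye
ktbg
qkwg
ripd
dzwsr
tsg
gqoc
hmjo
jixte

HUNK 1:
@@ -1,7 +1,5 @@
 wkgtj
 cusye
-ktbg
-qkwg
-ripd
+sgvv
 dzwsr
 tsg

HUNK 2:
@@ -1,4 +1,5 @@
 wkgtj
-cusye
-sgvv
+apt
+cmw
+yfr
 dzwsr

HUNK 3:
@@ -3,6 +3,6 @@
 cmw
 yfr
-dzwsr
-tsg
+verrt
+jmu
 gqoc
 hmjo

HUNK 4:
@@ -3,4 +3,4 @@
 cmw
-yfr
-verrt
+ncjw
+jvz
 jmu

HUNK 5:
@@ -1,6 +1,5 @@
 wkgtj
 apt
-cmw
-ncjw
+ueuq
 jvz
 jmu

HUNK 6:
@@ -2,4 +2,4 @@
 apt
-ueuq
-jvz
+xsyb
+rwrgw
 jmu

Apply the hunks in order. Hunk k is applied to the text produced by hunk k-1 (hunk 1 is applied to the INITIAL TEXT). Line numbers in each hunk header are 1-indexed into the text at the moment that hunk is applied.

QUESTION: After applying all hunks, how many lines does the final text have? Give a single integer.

Hunk 1: at line 1 remove [ktbg,qkwg,ripd] add [sgvv] -> 8 lines: wkgtj cusye sgvv dzwsr tsg gqoc hmjo jixte
Hunk 2: at line 1 remove [cusye,sgvv] add [apt,cmw,yfr] -> 9 lines: wkgtj apt cmw yfr dzwsr tsg gqoc hmjo jixte
Hunk 3: at line 3 remove [dzwsr,tsg] add [verrt,jmu] -> 9 lines: wkgtj apt cmw yfr verrt jmu gqoc hmjo jixte
Hunk 4: at line 3 remove [yfr,verrt] add [ncjw,jvz] -> 9 lines: wkgtj apt cmw ncjw jvz jmu gqoc hmjo jixte
Hunk 5: at line 1 remove [cmw,ncjw] add [ueuq] -> 8 lines: wkgtj apt ueuq jvz jmu gqoc hmjo jixte
Hunk 6: at line 2 remove [ueuq,jvz] add [xsyb,rwrgw] -> 8 lines: wkgtj apt xsyb rwrgw jmu gqoc hmjo jixte
Final line count: 8

Answer: 8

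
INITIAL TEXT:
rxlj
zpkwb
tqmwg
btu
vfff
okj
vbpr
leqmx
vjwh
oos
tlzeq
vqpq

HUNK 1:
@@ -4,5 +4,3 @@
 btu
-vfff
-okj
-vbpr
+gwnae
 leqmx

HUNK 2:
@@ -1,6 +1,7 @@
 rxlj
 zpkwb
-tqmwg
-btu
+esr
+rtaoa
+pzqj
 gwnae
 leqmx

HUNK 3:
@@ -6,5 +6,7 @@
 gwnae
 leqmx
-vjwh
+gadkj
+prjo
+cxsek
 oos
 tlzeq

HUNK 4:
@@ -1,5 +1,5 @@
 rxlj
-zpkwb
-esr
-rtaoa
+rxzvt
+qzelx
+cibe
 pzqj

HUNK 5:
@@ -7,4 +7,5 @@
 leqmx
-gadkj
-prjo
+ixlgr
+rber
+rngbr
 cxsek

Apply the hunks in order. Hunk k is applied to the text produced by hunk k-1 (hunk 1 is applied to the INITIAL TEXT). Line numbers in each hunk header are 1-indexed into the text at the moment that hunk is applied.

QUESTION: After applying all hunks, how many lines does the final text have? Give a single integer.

Hunk 1: at line 4 remove [vfff,okj,vbpr] add [gwnae] -> 10 lines: rxlj zpkwb tqmwg btu gwnae leqmx vjwh oos tlzeq vqpq
Hunk 2: at line 1 remove [tqmwg,btu] add [esr,rtaoa,pzqj] -> 11 lines: rxlj zpkwb esr rtaoa pzqj gwnae leqmx vjwh oos tlzeq vqpq
Hunk 3: at line 6 remove [vjwh] add [gadkj,prjo,cxsek] -> 13 lines: rxlj zpkwb esr rtaoa pzqj gwnae leqmx gadkj prjo cxsek oos tlzeq vqpq
Hunk 4: at line 1 remove [zpkwb,esr,rtaoa] add [rxzvt,qzelx,cibe] -> 13 lines: rxlj rxzvt qzelx cibe pzqj gwnae leqmx gadkj prjo cxsek oos tlzeq vqpq
Hunk 5: at line 7 remove [gadkj,prjo] add [ixlgr,rber,rngbr] -> 14 lines: rxlj rxzvt qzelx cibe pzqj gwnae leqmx ixlgr rber rngbr cxsek oos tlzeq vqpq
Final line count: 14

Answer: 14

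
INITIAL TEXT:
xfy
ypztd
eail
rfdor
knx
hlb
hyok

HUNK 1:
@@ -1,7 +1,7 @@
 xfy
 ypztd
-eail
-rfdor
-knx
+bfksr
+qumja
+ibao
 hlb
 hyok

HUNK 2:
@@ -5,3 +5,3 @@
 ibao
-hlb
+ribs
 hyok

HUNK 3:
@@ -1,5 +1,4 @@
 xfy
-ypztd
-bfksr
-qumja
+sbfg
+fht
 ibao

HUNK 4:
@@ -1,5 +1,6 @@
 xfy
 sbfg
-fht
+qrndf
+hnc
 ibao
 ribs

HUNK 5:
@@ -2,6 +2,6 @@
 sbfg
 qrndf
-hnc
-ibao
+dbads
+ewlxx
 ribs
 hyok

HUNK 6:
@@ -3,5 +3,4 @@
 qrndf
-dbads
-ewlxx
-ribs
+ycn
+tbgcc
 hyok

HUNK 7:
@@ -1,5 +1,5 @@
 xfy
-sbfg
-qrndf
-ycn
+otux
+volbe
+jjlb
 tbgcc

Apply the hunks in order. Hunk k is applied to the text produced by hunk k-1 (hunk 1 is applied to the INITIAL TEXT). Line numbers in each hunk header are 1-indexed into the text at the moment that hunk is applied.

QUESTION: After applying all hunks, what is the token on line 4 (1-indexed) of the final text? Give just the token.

Answer: jjlb

Derivation:
Hunk 1: at line 1 remove [eail,rfdor,knx] add [bfksr,qumja,ibao] -> 7 lines: xfy ypztd bfksr qumja ibao hlb hyok
Hunk 2: at line 5 remove [hlb] add [ribs] -> 7 lines: xfy ypztd bfksr qumja ibao ribs hyok
Hunk 3: at line 1 remove [ypztd,bfksr,qumja] add [sbfg,fht] -> 6 lines: xfy sbfg fht ibao ribs hyok
Hunk 4: at line 1 remove [fht] add [qrndf,hnc] -> 7 lines: xfy sbfg qrndf hnc ibao ribs hyok
Hunk 5: at line 2 remove [hnc,ibao] add [dbads,ewlxx] -> 7 lines: xfy sbfg qrndf dbads ewlxx ribs hyok
Hunk 6: at line 3 remove [dbads,ewlxx,ribs] add [ycn,tbgcc] -> 6 lines: xfy sbfg qrndf ycn tbgcc hyok
Hunk 7: at line 1 remove [sbfg,qrndf,ycn] add [otux,volbe,jjlb] -> 6 lines: xfy otux volbe jjlb tbgcc hyok
Final line 4: jjlb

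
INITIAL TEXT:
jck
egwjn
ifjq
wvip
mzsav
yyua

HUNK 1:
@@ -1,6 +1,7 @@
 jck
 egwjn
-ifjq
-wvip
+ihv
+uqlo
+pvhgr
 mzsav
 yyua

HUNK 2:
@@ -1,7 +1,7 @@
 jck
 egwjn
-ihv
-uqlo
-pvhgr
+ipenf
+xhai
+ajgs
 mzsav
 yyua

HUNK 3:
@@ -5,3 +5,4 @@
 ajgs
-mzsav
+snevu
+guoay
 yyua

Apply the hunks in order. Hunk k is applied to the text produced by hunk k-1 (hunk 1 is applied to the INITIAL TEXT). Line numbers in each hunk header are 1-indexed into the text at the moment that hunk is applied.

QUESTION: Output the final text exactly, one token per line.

Hunk 1: at line 1 remove [ifjq,wvip] add [ihv,uqlo,pvhgr] -> 7 lines: jck egwjn ihv uqlo pvhgr mzsav yyua
Hunk 2: at line 1 remove [ihv,uqlo,pvhgr] add [ipenf,xhai,ajgs] -> 7 lines: jck egwjn ipenf xhai ajgs mzsav yyua
Hunk 3: at line 5 remove [mzsav] add [snevu,guoay] -> 8 lines: jck egwjn ipenf xhai ajgs snevu guoay yyua

Answer: jck
egwjn
ipenf
xhai
ajgs
snevu
guoay
yyua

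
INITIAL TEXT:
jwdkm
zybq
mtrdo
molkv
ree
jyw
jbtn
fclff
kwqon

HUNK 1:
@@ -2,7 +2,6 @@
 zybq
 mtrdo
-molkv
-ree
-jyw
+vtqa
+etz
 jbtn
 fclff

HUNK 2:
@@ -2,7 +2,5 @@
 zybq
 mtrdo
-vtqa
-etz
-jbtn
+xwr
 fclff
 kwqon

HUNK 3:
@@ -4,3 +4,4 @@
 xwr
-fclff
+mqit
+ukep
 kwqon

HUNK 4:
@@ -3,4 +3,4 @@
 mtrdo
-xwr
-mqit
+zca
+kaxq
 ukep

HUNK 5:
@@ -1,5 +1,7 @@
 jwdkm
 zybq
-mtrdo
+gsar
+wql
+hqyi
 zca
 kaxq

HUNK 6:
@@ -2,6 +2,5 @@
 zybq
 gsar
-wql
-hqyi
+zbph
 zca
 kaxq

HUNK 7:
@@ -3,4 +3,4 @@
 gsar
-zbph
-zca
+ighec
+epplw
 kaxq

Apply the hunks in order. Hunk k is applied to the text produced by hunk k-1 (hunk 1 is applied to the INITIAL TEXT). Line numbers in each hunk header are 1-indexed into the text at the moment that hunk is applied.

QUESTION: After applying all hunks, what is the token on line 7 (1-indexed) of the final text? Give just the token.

Answer: ukep

Derivation:
Hunk 1: at line 2 remove [molkv,ree,jyw] add [vtqa,etz] -> 8 lines: jwdkm zybq mtrdo vtqa etz jbtn fclff kwqon
Hunk 2: at line 2 remove [vtqa,etz,jbtn] add [xwr] -> 6 lines: jwdkm zybq mtrdo xwr fclff kwqon
Hunk 3: at line 4 remove [fclff] add [mqit,ukep] -> 7 lines: jwdkm zybq mtrdo xwr mqit ukep kwqon
Hunk 4: at line 3 remove [xwr,mqit] add [zca,kaxq] -> 7 lines: jwdkm zybq mtrdo zca kaxq ukep kwqon
Hunk 5: at line 1 remove [mtrdo] add [gsar,wql,hqyi] -> 9 lines: jwdkm zybq gsar wql hqyi zca kaxq ukep kwqon
Hunk 6: at line 2 remove [wql,hqyi] add [zbph] -> 8 lines: jwdkm zybq gsar zbph zca kaxq ukep kwqon
Hunk 7: at line 3 remove [zbph,zca] add [ighec,epplw] -> 8 lines: jwdkm zybq gsar ighec epplw kaxq ukep kwqon
Final line 7: ukep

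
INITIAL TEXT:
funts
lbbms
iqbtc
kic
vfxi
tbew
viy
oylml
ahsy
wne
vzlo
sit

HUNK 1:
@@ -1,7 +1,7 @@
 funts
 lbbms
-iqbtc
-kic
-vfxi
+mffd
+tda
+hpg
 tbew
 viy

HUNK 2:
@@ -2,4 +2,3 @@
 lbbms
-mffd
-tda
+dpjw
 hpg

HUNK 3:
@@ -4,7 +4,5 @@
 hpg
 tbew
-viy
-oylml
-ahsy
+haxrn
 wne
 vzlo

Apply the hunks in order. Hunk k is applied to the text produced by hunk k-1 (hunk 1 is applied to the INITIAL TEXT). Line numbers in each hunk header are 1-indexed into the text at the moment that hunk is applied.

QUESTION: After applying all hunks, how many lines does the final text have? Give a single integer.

Hunk 1: at line 1 remove [iqbtc,kic,vfxi] add [mffd,tda,hpg] -> 12 lines: funts lbbms mffd tda hpg tbew viy oylml ahsy wne vzlo sit
Hunk 2: at line 2 remove [mffd,tda] add [dpjw] -> 11 lines: funts lbbms dpjw hpg tbew viy oylml ahsy wne vzlo sit
Hunk 3: at line 4 remove [viy,oylml,ahsy] add [haxrn] -> 9 lines: funts lbbms dpjw hpg tbew haxrn wne vzlo sit
Final line count: 9

Answer: 9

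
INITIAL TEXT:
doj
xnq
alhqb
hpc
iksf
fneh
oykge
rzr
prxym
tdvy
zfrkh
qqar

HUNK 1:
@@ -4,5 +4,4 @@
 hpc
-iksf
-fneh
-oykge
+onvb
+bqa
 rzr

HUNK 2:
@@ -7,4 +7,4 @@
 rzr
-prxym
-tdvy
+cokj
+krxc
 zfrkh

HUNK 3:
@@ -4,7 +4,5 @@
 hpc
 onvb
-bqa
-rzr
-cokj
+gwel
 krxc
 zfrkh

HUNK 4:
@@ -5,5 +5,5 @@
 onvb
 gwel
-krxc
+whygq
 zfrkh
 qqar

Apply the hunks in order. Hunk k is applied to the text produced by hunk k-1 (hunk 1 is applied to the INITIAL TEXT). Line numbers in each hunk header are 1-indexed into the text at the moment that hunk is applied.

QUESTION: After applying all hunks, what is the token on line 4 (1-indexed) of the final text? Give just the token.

Hunk 1: at line 4 remove [iksf,fneh,oykge] add [onvb,bqa] -> 11 lines: doj xnq alhqb hpc onvb bqa rzr prxym tdvy zfrkh qqar
Hunk 2: at line 7 remove [prxym,tdvy] add [cokj,krxc] -> 11 lines: doj xnq alhqb hpc onvb bqa rzr cokj krxc zfrkh qqar
Hunk 3: at line 4 remove [bqa,rzr,cokj] add [gwel] -> 9 lines: doj xnq alhqb hpc onvb gwel krxc zfrkh qqar
Hunk 4: at line 5 remove [krxc] add [whygq] -> 9 lines: doj xnq alhqb hpc onvb gwel whygq zfrkh qqar
Final line 4: hpc

Answer: hpc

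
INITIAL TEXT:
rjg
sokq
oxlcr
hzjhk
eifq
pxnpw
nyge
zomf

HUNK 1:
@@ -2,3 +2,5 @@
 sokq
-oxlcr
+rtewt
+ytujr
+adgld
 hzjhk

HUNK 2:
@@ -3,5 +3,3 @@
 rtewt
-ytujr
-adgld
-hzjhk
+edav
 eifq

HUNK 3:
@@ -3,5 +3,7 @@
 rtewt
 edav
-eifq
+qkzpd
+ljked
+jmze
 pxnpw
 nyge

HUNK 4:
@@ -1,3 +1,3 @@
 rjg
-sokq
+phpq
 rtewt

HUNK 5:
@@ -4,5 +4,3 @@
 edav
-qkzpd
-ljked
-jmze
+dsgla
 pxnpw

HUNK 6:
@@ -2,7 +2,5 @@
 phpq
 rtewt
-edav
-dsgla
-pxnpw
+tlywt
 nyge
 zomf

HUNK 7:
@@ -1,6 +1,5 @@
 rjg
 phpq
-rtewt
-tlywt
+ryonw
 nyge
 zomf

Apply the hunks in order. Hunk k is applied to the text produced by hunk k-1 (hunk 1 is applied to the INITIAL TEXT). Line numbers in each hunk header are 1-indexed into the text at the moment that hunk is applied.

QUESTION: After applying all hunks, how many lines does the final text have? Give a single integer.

Hunk 1: at line 2 remove [oxlcr] add [rtewt,ytujr,adgld] -> 10 lines: rjg sokq rtewt ytujr adgld hzjhk eifq pxnpw nyge zomf
Hunk 2: at line 3 remove [ytujr,adgld,hzjhk] add [edav] -> 8 lines: rjg sokq rtewt edav eifq pxnpw nyge zomf
Hunk 3: at line 3 remove [eifq] add [qkzpd,ljked,jmze] -> 10 lines: rjg sokq rtewt edav qkzpd ljked jmze pxnpw nyge zomf
Hunk 4: at line 1 remove [sokq] add [phpq] -> 10 lines: rjg phpq rtewt edav qkzpd ljked jmze pxnpw nyge zomf
Hunk 5: at line 4 remove [qkzpd,ljked,jmze] add [dsgla] -> 8 lines: rjg phpq rtewt edav dsgla pxnpw nyge zomf
Hunk 6: at line 2 remove [edav,dsgla,pxnpw] add [tlywt] -> 6 lines: rjg phpq rtewt tlywt nyge zomf
Hunk 7: at line 1 remove [rtewt,tlywt] add [ryonw] -> 5 lines: rjg phpq ryonw nyge zomf
Final line count: 5

Answer: 5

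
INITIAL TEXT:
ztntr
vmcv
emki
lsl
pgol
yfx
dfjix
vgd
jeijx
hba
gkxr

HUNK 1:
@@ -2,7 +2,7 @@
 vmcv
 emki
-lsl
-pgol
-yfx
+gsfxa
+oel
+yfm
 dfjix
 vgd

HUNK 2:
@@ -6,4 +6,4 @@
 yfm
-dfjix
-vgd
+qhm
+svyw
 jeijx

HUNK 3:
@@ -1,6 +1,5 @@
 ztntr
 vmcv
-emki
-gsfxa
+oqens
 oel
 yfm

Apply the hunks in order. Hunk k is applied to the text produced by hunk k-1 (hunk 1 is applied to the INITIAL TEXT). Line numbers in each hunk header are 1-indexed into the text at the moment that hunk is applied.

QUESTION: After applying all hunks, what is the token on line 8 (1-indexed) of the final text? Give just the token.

Answer: jeijx

Derivation:
Hunk 1: at line 2 remove [lsl,pgol,yfx] add [gsfxa,oel,yfm] -> 11 lines: ztntr vmcv emki gsfxa oel yfm dfjix vgd jeijx hba gkxr
Hunk 2: at line 6 remove [dfjix,vgd] add [qhm,svyw] -> 11 lines: ztntr vmcv emki gsfxa oel yfm qhm svyw jeijx hba gkxr
Hunk 3: at line 1 remove [emki,gsfxa] add [oqens] -> 10 lines: ztntr vmcv oqens oel yfm qhm svyw jeijx hba gkxr
Final line 8: jeijx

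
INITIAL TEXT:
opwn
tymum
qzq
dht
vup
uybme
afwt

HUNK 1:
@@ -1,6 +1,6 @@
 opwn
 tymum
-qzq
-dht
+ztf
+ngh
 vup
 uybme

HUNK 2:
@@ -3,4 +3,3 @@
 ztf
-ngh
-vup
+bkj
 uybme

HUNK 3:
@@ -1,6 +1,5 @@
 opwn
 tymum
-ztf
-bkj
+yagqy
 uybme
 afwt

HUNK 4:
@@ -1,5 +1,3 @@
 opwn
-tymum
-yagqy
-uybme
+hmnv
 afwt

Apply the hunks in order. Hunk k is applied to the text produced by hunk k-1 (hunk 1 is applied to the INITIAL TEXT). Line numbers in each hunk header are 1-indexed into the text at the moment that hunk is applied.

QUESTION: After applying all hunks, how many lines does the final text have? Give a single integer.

Hunk 1: at line 1 remove [qzq,dht] add [ztf,ngh] -> 7 lines: opwn tymum ztf ngh vup uybme afwt
Hunk 2: at line 3 remove [ngh,vup] add [bkj] -> 6 lines: opwn tymum ztf bkj uybme afwt
Hunk 3: at line 1 remove [ztf,bkj] add [yagqy] -> 5 lines: opwn tymum yagqy uybme afwt
Hunk 4: at line 1 remove [tymum,yagqy,uybme] add [hmnv] -> 3 lines: opwn hmnv afwt
Final line count: 3

Answer: 3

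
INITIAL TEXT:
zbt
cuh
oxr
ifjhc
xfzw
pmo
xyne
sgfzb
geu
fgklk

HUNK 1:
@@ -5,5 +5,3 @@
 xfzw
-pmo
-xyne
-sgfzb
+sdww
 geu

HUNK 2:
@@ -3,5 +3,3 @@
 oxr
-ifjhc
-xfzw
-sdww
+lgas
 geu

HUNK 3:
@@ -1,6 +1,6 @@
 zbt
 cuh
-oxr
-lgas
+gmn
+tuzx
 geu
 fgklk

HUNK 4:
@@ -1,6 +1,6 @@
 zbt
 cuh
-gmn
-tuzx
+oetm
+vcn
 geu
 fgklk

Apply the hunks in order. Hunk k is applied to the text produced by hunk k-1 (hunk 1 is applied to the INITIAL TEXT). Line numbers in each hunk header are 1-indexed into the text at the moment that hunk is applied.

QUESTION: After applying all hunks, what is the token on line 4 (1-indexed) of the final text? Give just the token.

Hunk 1: at line 5 remove [pmo,xyne,sgfzb] add [sdww] -> 8 lines: zbt cuh oxr ifjhc xfzw sdww geu fgklk
Hunk 2: at line 3 remove [ifjhc,xfzw,sdww] add [lgas] -> 6 lines: zbt cuh oxr lgas geu fgklk
Hunk 3: at line 1 remove [oxr,lgas] add [gmn,tuzx] -> 6 lines: zbt cuh gmn tuzx geu fgklk
Hunk 4: at line 1 remove [gmn,tuzx] add [oetm,vcn] -> 6 lines: zbt cuh oetm vcn geu fgklk
Final line 4: vcn

Answer: vcn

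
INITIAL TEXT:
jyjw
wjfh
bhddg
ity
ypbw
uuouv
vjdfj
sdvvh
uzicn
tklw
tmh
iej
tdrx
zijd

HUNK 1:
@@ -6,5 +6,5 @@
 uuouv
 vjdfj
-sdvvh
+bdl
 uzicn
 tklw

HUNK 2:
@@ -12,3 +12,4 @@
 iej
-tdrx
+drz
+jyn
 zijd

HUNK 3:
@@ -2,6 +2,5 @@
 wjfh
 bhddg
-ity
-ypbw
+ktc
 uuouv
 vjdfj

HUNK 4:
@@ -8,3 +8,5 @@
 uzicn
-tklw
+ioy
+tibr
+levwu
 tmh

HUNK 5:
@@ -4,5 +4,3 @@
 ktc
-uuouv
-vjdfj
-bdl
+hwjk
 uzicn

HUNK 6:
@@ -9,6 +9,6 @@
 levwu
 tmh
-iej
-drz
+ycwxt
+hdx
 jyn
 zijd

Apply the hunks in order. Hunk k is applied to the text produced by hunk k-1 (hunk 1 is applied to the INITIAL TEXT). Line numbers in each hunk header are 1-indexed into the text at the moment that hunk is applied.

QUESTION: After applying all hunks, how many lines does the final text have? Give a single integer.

Hunk 1: at line 6 remove [sdvvh] add [bdl] -> 14 lines: jyjw wjfh bhddg ity ypbw uuouv vjdfj bdl uzicn tklw tmh iej tdrx zijd
Hunk 2: at line 12 remove [tdrx] add [drz,jyn] -> 15 lines: jyjw wjfh bhddg ity ypbw uuouv vjdfj bdl uzicn tklw tmh iej drz jyn zijd
Hunk 3: at line 2 remove [ity,ypbw] add [ktc] -> 14 lines: jyjw wjfh bhddg ktc uuouv vjdfj bdl uzicn tklw tmh iej drz jyn zijd
Hunk 4: at line 8 remove [tklw] add [ioy,tibr,levwu] -> 16 lines: jyjw wjfh bhddg ktc uuouv vjdfj bdl uzicn ioy tibr levwu tmh iej drz jyn zijd
Hunk 5: at line 4 remove [uuouv,vjdfj,bdl] add [hwjk] -> 14 lines: jyjw wjfh bhddg ktc hwjk uzicn ioy tibr levwu tmh iej drz jyn zijd
Hunk 6: at line 9 remove [iej,drz] add [ycwxt,hdx] -> 14 lines: jyjw wjfh bhddg ktc hwjk uzicn ioy tibr levwu tmh ycwxt hdx jyn zijd
Final line count: 14

Answer: 14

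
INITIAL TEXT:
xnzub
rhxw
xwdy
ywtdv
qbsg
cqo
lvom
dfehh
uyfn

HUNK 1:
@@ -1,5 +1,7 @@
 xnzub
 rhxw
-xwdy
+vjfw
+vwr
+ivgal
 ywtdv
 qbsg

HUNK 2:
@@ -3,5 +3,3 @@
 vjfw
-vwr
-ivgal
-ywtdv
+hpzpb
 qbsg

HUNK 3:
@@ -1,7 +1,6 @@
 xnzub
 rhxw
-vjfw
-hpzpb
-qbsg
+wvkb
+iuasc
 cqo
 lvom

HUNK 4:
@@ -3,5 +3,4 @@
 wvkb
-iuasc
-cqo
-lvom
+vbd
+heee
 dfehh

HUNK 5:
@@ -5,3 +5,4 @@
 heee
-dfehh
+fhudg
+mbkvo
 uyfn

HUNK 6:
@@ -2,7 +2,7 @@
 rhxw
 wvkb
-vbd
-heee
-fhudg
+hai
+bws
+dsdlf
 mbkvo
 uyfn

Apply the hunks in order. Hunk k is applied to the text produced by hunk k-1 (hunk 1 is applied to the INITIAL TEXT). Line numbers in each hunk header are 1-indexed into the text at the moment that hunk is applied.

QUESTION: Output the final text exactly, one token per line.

Answer: xnzub
rhxw
wvkb
hai
bws
dsdlf
mbkvo
uyfn

Derivation:
Hunk 1: at line 1 remove [xwdy] add [vjfw,vwr,ivgal] -> 11 lines: xnzub rhxw vjfw vwr ivgal ywtdv qbsg cqo lvom dfehh uyfn
Hunk 2: at line 3 remove [vwr,ivgal,ywtdv] add [hpzpb] -> 9 lines: xnzub rhxw vjfw hpzpb qbsg cqo lvom dfehh uyfn
Hunk 3: at line 1 remove [vjfw,hpzpb,qbsg] add [wvkb,iuasc] -> 8 lines: xnzub rhxw wvkb iuasc cqo lvom dfehh uyfn
Hunk 4: at line 3 remove [iuasc,cqo,lvom] add [vbd,heee] -> 7 lines: xnzub rhxw wvkb vbd heee dfehh uyfn
Hunk 5: at line 5 remove [dfehh] add [fhudg,mbkvo] -> 8 lines: xnzub rhxw wvkb vbd heee fhudg mbkvo uyfn
Hunk 6: at line 2 remove [vbd,heee,fhudg] add [hai,bws,dsdlf] -> 8 lines: xnzub rhxw wvkb hai bws dsdlf mbkvo uyfn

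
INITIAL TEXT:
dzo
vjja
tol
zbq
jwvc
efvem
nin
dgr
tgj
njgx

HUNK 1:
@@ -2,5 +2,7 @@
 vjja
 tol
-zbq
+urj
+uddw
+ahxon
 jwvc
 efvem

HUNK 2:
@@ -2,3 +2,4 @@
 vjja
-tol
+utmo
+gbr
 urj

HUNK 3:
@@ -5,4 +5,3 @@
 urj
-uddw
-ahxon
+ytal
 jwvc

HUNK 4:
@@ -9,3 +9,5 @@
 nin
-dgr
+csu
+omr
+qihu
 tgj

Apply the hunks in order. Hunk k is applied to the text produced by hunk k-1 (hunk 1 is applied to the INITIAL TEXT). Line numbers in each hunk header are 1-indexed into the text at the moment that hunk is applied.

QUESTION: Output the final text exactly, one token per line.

Answer: dzo
vjja
utmo
gbr
urj
ytal
jwvc
efvem
nin
csu
omr
qihu
tgj
njgx

Derivation:
Hunk 1: at line 2 remove [zbq] add [urj,uddw,ahxon] -> 12 lines: dzo vjja tol urj uddw ahxon jwvc efvem nin dgr tgj njgx
Hunk 2: at line 2 remove [tol] add [utmo,gbr] -> 13 lines: dzo vjja utmo gbr urj uddw ahxon jwvc efvem nin dgr tgj njgx
Hunk 3: at line 5 remove [uddw,ahxon] add [ytal] -> 12 lines: dzo vjja utmo gbr urj ytal jwvc efvem nin dgr tgj njgx
Hunk 4: at line 9 remove [dgr] add [csu,omr,qihu] -> 14 lines: dzo vjja utmo gbr urj ytal jwvc efvem nin csu omr qihu tgj njgx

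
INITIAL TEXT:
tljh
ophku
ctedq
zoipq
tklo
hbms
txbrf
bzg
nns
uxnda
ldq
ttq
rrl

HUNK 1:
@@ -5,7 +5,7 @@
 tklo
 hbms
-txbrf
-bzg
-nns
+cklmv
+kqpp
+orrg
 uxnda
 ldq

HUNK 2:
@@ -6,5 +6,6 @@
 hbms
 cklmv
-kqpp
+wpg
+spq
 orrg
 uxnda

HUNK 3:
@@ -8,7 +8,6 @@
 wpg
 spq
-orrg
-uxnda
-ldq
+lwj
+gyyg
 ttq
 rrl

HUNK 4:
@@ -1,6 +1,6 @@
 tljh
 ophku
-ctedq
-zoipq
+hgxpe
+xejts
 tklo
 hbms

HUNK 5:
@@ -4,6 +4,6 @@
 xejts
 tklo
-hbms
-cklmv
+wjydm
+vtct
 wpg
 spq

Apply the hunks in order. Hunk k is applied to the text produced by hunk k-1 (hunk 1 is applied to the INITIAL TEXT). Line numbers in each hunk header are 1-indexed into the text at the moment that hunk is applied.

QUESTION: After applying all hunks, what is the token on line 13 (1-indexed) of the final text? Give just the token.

Answer: rrl

Derivation:
Hunk 1: at line 5 remove [txbrf,bzg,nns] add [cklmv,kqpp,orrg] -> 13 lines: tljh ophku ctedq zoipq tklo hbms cklmv kqpp orrg uxnda ldq ttq rrl
Hunk 2: at line 6 remove [kqpp] add [wpg,spq] -> 14 lines: tljh ophku ctedq zoipq tklo hbms cklmv wpg spq orrg uxnda ldq ttq rrl
Hunk 3: at line 8 remove [orrg,uxnda,ldq] add [lwj,gyyg] -> 13 lines: tljh ophku ctedq zoipq tklo hbms cklmv wpg spq lwj gyyg ttq rrl
Hunk 4: at line 1 remove [ctedq,zoipq] add [hgxpe,xejts] -> 13 lines: tljh ophku hgxpe xejts tklo hbms cklmv wpg spq lwj gyyg ttq rrl
Hunk 5: at line 4 remove [hbms,cklmv] add [wjydm,vtct] -> 13 lines: tljh ophku hgxpe xejts tklo wjydm vtct wpg spq lwj gyyg ttq rrl
Final line 13: rrl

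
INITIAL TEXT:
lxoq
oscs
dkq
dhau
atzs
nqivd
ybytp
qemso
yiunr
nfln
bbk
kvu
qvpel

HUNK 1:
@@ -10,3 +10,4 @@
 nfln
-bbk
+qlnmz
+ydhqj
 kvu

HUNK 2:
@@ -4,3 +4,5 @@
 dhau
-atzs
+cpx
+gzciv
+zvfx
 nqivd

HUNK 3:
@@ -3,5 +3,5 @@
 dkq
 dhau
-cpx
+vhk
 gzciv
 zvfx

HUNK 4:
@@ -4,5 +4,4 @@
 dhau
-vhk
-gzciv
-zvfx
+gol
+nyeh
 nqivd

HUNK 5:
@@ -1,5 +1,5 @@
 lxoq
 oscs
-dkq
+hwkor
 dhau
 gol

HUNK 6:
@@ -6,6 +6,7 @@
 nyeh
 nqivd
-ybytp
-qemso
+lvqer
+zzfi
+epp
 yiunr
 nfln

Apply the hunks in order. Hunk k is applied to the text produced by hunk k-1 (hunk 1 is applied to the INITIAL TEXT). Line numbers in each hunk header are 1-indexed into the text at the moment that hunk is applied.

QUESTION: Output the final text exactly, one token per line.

Answer: lxoq
oscs
hwkor
dhau
gol
nyeh
nqivd
lvqer
zzfi
epp
yiunr
nfln
qlnmz
ydhqj
kvu
qvpel

Derivation:
Hunk 1: at line 10 remove [bbk] add [qlnmz,ydhqj] -> 14 lines: lxoq oscs dkq dhau atzs nqivd ybytp qemso yiunr nfln qlnmz ydhqj kvu qvpel
Hunk 2: at line 4 remove [atzs] add [cpx,gzciv,zvfx] -> 16 lines: lxoq oscs dkq dhau cpx gzciv zvfx nqivd ybytp qemso yiunr nfln qlnmz ydhqj kvu qvpel
Hunk 3: at line 3 remove [cpx] add [vhk] -> 16 lines: lxoq oscs dkq dhau vhk gzciv zvfx nqivd ybytp qemso yiunr nfln qlnmz ydhqj kvu qvpel
Hunk 4: at line 4 remove [vhk,gzciv,zvfx] add [gol,nyeh] -> 15 lines: lxoq oscs dkq dhau gol nyeh nqivd ybytp qemso yiunr nfln qlnmz ydhqj kvu qvpel
Hunk 5: at line 1 remove [dkq] add [hwkor] -> 15 lines: lxoq oscs hwkor dhau gol nyeh nqivd ybytp qemso yiunr nfln qlnmz ydhqj kvu qvpel
Hunk 6: at line 6 remove [ybytp,qemso] add [lvqer,zzfi,epp] -> 16 lines: lxoq oscs hwkor dhau gol nyeh nqivd lvqer zzfi epp yiunr nfln qlnmz ydhqj kvu qvpel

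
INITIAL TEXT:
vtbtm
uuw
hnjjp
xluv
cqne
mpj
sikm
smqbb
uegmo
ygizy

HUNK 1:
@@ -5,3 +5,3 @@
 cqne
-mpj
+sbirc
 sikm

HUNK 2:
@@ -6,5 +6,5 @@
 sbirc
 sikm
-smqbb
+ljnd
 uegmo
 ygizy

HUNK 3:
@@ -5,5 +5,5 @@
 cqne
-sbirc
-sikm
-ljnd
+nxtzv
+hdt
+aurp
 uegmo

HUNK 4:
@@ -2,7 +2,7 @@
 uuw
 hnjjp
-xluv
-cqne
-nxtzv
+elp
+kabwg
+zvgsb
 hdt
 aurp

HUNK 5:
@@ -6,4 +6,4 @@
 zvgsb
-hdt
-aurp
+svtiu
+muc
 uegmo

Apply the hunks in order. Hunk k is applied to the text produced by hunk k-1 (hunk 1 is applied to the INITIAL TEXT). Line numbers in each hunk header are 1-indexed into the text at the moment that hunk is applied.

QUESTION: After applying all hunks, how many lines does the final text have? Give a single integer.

Hunk 1: at line 5 remove [mpj] add [sbirc] -> 10 lines: vtbtm uuw hnjjp xluv cqne sbirc sikm smqbb uegmo ygizy
Hunk 2: at line 6 remove [smqbb] add [ljnd] -> 10 lines: vtbtm uuw hnjjp xluv cqne sbirc sikm ljnd uegmo ygizy
Hunk 3: at line 5 remove [sbirc,sikm,ljnd] add [nxtzv,hdt,aurp] -> 10 lines: vtbtm uuw hnjjp xluv cqne nxtzv hdt aurp uegmo ygizy
Hunk 4: at line 2 remove [xluv,cqne,nxtzv] add [elp,kabwg,zvgsb] -> 10 lines: vtbtm uuw hnjjp elp kabwg zvgsb hdt aurp uegmo ygizy
Hunk 5: at line 6 remove [hdt,aurp] add [svtiu,muc] -> 10 lines: vtbtm uuw hnjjp elp kabwg zvgsb svtiu muc uegmo ygizy
Final line count: 10

Answer: 10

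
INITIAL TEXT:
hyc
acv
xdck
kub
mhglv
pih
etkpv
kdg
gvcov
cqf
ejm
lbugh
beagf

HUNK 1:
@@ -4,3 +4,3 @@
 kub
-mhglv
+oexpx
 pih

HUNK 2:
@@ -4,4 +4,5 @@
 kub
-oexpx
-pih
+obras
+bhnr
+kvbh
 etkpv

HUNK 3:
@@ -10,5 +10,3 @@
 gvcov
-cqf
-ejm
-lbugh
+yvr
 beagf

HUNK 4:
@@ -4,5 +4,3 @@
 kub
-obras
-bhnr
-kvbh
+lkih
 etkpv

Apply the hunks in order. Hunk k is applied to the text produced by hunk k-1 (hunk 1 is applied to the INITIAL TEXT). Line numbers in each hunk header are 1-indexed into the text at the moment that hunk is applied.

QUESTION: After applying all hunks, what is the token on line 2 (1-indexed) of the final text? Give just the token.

Hunk 1: at line 4 remove [mhglv] add [oexpx] -> 13 lines: hyc acv xdck kub oexpx pih etkpv kdg gvcov cqf ejm lbugh beagf
Hunk 2: at line 4 remove [oexpx,pih] add [obras,bhnr,kvbh] -> 14 lines: hyc acv xdck kub obras bhnr kvbh etkpv kdg gvcov cqf ejm lbugh beagf
Hunk 3: at line 10 remove [cqf,ejm,lbugh] add [yvr] -> 12 lines: hyc acv xdck kub obras bhnr kvbh etkpv kdg gvcov yvr beagf
Hunk 4: at line 4 remove [obras,bhnr,kvbh] add [lkih] -> 10 lines: hyc acv xdck kub lkih etkpv kdg gvcov yvr beagf
Final line 2: acv

Answer: acv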